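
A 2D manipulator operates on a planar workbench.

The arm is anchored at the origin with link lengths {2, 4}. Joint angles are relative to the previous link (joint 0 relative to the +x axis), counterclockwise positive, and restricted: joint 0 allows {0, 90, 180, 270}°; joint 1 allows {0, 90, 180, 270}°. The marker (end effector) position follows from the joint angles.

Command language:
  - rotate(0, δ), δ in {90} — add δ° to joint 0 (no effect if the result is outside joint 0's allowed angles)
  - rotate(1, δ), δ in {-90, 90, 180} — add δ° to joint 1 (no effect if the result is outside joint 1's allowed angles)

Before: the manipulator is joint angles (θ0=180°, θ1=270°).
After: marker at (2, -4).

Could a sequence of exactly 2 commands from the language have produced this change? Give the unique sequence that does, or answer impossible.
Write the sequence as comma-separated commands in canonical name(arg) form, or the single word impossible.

start: joint angles (θ0=180°, θ1=270°)
t=1 rotate(0, 90) ⇒ joint angles (θ0=270°, θ1=270°)
t=2 rotate(0, 90) ⇒ joint angles (θ0=0°, θ1=270°)
no other 2-command option fits: unique.

rotate(0, 90), rotate(0, 90)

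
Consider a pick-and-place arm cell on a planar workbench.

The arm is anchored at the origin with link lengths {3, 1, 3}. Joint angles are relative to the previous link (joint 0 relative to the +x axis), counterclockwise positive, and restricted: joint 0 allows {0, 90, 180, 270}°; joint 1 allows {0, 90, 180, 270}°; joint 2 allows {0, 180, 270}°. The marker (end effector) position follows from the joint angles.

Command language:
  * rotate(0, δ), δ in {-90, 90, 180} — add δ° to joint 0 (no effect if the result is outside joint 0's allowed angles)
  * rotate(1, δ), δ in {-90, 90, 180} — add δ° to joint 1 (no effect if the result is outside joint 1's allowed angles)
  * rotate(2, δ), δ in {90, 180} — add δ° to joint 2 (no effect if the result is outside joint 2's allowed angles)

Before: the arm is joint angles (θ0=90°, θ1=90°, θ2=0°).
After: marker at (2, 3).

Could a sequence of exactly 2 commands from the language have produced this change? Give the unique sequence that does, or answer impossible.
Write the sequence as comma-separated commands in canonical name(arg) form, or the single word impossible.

rotate(2, 90), rotate(2, 180)

key: running rotate(2, 180) before rotate(2, 90) would end elsewhere — order is forced
t0: joint angles (θ0=90°, θ1=90°, θ2=0°)
step 1 (rotate(2, 90)): joint angles (θ0=90°, θ1=90°, θ2=0°)
step 2 (rotate(2, 180)): joint angles (θ0=90°, θ1=90°, θ2=180°)
no rival 2-sequence matches.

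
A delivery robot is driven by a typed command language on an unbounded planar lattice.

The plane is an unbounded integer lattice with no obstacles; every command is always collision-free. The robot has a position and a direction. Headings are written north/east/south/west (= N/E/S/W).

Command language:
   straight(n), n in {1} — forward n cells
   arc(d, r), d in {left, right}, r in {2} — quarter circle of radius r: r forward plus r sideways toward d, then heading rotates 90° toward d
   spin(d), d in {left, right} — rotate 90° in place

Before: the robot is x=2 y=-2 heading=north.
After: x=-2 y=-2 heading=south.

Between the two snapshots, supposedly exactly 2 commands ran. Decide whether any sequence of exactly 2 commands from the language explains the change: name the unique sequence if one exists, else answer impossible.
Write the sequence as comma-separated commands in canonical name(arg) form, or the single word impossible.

arc(left, 2), arc(left, 2)

key: position moved to (-2,-2) AND the heading swung to S — translation plus rotation needed
from: x=2 y=-2 heading=north
[1] after arc(left, 2): x=0 y=0 heading=west
[2] after arc(left, 2): x=-2 y=-2 heading=south
no rival 2-sequence matches.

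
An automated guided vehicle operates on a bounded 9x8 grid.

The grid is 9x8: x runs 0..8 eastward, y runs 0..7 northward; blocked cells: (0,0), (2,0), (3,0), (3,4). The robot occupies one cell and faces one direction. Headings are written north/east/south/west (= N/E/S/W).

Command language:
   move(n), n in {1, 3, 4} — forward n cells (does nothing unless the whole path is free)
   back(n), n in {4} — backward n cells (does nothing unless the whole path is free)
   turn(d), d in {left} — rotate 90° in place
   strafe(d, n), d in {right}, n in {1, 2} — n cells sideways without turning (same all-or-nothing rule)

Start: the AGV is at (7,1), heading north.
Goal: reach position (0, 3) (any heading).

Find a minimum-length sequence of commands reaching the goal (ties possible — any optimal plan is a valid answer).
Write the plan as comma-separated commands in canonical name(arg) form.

t0: at (7,1), heading north
[1] after turn(left): at (7,1), heading west
[2] after move(3): at (4,1), heading west
[3] after strafe(right, 2): at (4,3), heading west
[4] after move(4): at (0,3), heading west
nothing shorter than 4 reaches the goal.

turn(left), move(3), strafe(right, 2), move(4)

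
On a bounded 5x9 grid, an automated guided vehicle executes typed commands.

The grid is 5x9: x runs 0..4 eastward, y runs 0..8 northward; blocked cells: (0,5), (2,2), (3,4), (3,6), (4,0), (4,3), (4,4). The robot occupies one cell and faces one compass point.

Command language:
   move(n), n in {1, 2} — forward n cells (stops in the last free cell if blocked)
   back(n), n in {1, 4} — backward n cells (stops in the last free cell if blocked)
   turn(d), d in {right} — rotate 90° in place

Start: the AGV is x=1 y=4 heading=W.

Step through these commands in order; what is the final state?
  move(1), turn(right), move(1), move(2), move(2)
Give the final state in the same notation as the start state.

t0: x=1 y=4 heading=W
[1] after move(1): x=0 y=4 heading=W
[2] after turn(right): x=0 y=4 heading=N
[3] after move(1): x=0 y=4 heading=N
[4] after move(2): x=0 y=4 heading=N
[5] after move(2): x=0 y=4 heading=N

x=0 y=4 heading=N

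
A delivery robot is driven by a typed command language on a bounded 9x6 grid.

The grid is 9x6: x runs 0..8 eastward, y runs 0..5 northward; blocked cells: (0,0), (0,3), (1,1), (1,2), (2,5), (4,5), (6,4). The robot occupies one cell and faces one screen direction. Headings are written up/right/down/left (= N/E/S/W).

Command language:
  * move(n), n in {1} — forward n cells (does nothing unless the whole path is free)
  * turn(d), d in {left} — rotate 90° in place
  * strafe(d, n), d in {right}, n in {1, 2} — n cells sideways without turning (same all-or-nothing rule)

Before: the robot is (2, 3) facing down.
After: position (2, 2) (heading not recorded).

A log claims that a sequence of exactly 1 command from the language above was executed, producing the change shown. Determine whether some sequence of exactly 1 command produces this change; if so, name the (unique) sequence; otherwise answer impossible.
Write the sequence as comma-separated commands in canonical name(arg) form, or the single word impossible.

begin: (2, 3) facing down
[1] after move(1): (2, 2) facing down
uniquely the one of 4 1-step routes that fits.

move(1)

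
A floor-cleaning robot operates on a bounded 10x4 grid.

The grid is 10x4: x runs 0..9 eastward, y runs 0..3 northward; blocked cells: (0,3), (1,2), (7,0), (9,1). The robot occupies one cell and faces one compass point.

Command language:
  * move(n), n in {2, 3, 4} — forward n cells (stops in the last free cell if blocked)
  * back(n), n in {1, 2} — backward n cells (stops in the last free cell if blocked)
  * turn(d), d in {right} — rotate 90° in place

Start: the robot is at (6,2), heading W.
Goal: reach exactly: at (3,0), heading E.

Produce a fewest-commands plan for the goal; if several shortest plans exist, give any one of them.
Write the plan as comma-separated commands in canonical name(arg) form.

initial: at (6,2), heading W
1. move(3) → at (3,2), heading W
2. turn(right) → at (3,2), heading N
3. back(2) → at (3,0), heading N
4. turn(right) → at (3,0), heading E
shorter routes all fall short; 4 is best.

move(3), turn(right), back(2), turn(right)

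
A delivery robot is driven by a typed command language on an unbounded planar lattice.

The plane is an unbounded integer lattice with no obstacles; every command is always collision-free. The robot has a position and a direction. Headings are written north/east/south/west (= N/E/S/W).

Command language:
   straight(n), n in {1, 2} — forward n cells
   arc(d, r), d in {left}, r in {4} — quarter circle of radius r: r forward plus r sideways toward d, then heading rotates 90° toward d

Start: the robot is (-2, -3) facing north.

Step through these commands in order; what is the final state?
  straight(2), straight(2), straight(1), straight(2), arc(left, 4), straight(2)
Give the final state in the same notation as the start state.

(-8, 8) facing west

t0: (-2, -3) facing north
step 1 (straight(2)): (-2, -1) facing north
step 2 (straight(2)): (-2, 1) facing north
step 3 (straight(1)): (-2, 2) facing north
step 4 (straight(2)): (-2, 4) facing north
step 5 (arc(left, 4)): (-6, 8) facing west
step 6 (straight(2)): (-8, 8) facing west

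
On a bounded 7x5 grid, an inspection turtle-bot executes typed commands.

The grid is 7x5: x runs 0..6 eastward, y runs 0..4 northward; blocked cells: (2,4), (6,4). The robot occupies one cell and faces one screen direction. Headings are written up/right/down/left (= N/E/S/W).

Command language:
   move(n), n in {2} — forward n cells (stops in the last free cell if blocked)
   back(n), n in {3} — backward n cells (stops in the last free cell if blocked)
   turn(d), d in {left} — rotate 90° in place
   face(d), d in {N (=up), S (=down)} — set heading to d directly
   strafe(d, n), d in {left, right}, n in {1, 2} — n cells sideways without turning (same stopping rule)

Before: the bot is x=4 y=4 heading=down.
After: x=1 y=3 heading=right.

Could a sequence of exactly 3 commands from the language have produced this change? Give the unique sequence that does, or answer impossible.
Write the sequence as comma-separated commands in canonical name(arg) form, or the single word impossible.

key: cell and facing (now E) both changed — the 3 commands mix motion and turning
t0: x=4 y=4 heading=down
[1] after turn(left): x=4 y=4 heading=right
[2] after strafe(right, 1): x=4 y=3 heading=right
[3] after back(3): x=1 y=3 heading=right
no rival 3-sequence matches.

turn(left), strafe(right, 1), back(3)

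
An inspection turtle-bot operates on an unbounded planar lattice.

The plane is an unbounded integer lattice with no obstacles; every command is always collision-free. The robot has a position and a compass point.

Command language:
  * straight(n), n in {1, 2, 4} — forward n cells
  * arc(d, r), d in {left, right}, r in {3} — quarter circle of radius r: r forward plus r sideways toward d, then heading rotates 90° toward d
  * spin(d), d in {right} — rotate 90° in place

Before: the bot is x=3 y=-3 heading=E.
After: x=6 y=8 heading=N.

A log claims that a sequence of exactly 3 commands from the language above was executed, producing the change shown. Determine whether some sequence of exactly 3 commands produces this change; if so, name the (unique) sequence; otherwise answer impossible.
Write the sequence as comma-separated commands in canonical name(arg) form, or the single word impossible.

key: cell and facing (now N) both changed — the 3 commands mix motion and turning
initial: x=3 y=-3 heading=E
[1] after arc(left, 3): x=6 y=0 heading=N
[2] after straight(4): x=6 y=4 heading=N
[3] after straight(4): x=6 y=8 heading=N
no rival 3-sequence matches.

arc(left, 3), straight(4), straight(4)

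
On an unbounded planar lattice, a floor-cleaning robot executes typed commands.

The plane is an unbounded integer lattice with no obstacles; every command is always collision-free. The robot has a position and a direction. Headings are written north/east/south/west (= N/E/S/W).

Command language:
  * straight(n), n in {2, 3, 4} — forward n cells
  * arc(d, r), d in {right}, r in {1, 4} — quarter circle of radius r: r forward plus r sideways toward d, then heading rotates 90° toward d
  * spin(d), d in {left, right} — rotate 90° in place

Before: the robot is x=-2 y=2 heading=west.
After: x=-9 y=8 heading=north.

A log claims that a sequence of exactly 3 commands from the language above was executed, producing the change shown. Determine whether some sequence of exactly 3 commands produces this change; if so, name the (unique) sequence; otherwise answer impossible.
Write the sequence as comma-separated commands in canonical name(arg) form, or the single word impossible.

straight(3), arc(right, 4), straight(2)

key: order matters: swapping straight(3) and straight(2) lands elsewhere
from: x=-2 y=2 heading=west
step 1 (straight(3)): x=-5 y=2 heading=west
step 2 (arc(right, 4)): x=-9 y=6 heading=north
step 3 (straight(2)): x=-9 y=8 heading=north
uniquely the one of 343 3-step routes that fits.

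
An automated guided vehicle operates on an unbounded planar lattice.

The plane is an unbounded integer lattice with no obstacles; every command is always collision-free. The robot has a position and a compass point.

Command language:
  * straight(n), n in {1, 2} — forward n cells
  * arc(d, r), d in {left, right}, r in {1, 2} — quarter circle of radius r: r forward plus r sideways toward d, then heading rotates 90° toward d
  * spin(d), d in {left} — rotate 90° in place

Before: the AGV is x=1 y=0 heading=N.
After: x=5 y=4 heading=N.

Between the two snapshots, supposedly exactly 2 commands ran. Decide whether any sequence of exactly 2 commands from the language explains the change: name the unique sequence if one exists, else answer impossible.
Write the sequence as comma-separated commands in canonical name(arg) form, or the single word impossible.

arc(right, 2), arc(left, 2)

key: heading stays N — rotations cancel among the 2 commands
begin: x=1 y=0 heading=N
1. arc(right, 2) → x=3 y=2 heading=E
2. arc(left, 2) → x=5 y=4 heading=N
no other 2-command option fits: unique.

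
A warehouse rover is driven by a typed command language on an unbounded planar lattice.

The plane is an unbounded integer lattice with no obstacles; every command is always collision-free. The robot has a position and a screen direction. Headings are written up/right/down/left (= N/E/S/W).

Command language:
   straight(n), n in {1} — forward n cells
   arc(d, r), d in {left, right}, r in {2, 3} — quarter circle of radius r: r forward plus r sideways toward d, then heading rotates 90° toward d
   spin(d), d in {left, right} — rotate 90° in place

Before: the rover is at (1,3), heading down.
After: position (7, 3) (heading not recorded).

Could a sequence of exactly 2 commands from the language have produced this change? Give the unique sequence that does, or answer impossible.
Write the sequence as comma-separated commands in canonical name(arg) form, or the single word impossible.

arc(left, 3), arc(left, 3)

begin: at (1,3), heading down
t=1 arc(left, 3) ⇒ at (4,0), heading right
t=2 arc(left, 3) ⇒ at (7,3), heading up
no other 2-command option fits: unique.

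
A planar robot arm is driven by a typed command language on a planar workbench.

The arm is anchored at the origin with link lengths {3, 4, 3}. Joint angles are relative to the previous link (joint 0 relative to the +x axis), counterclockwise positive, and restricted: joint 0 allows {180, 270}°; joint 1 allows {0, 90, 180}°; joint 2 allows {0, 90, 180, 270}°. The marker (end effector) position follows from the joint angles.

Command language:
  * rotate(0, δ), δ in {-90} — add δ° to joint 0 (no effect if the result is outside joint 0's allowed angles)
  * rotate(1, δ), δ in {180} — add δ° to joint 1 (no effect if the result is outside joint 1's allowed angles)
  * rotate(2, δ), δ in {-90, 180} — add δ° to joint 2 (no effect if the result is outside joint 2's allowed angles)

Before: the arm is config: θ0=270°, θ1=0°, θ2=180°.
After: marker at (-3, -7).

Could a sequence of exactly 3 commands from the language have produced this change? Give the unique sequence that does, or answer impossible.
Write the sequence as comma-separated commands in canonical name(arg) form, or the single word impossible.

rotate(2, -90), rotate(2, -90), rotate(2, -90)

t0: config: θ0=270°, θ1=0°, θ2=180°
[1] after rotate(2, -90): config: θ0=270°, θ1=0°, θ2=90°
[2] after rotate(2, -90): config: θ0=270°, θ1=0°, θ2=0°
[3] after rotate(2, -90): config: θ0=270°, θ1=0°, θ2=270°
uniquely the one of 64 3-step routes that fits.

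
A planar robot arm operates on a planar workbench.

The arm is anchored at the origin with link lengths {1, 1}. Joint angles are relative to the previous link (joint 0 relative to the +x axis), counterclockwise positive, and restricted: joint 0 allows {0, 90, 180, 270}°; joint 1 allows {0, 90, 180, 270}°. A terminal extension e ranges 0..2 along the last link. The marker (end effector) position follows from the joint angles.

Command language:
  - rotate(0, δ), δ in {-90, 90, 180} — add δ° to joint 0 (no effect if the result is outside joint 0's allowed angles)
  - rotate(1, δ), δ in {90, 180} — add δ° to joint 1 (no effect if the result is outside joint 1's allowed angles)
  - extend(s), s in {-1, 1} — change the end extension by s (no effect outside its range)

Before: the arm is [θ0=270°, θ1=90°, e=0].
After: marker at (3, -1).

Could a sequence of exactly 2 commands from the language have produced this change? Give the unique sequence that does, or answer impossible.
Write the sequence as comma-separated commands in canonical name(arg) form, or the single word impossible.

begin: [θ0=270°, θ1=90°, e=0]
[1] after extend(1): [θ0=270°, θ1=90°, e=1]
[2] after extend(1): [θ0=270°, θ1=90°, e=2]
no rival 2-sequence matches.

extend(1), extend(1)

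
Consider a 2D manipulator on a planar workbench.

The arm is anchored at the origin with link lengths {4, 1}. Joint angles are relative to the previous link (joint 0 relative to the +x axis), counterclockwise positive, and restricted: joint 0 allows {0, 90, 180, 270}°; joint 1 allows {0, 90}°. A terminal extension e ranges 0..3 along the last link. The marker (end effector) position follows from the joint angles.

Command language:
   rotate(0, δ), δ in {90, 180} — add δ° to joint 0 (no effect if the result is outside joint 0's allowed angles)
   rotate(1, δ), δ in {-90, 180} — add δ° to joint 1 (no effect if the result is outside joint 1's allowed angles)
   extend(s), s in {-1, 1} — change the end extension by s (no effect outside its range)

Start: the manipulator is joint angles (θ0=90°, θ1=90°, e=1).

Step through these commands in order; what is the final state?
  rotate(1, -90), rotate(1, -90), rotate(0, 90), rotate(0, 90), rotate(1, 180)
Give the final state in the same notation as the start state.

joint angles (θ0=270°, θ1=0°, e=1)

t0: joint angles (θ0=90°, θ1=90°, e=1)
t=1 rotate(1, -90) ⇒ joint angles (θ0=90°, θ1=0°, e=1)
t=2 rotate(1, -90) ⇒ joint angles (θ0=90°, θ1=0°, e=1)
t=3 rotate(0, 90) ⇒ joint angles (θ0=180°, θ1=0°, e=1)
t=4 rotate(0, 90) ⇒ joint angles (θ0=270°, θ1=0°, e=1)
t=5 rotate(1, 180) ⇒ joint angles (θ0=270°, θ1=0°, e=1)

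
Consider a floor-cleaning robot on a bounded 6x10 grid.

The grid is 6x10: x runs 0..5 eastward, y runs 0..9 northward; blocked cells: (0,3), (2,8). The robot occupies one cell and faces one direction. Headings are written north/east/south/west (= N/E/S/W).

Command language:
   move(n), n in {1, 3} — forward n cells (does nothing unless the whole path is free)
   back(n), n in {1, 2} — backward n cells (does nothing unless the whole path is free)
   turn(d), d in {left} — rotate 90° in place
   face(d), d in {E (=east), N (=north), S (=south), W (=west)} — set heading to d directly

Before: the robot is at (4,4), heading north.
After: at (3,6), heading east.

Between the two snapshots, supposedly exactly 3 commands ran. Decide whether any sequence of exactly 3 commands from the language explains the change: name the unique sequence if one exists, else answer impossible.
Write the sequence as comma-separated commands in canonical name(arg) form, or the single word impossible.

impossible

checked all 3-command options: none fits.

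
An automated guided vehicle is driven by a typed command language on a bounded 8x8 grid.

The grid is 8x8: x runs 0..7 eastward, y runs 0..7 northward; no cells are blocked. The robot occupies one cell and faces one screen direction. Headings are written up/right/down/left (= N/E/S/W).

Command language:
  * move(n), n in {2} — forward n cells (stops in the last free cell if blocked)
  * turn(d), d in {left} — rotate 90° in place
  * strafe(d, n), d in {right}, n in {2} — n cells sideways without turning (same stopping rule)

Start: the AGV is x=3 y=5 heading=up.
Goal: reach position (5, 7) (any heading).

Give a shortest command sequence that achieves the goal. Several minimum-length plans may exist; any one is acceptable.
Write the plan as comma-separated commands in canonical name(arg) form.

t0: x=3 y=5 heading=up
t=1 move(2) ⇒ x=3 y=7 heading=up
t=2 strafe(right, 2) ⇒ x=5 y=7 heading=up
shorter routes all fall short; 2 is best.

move(2), strafe(right, 2)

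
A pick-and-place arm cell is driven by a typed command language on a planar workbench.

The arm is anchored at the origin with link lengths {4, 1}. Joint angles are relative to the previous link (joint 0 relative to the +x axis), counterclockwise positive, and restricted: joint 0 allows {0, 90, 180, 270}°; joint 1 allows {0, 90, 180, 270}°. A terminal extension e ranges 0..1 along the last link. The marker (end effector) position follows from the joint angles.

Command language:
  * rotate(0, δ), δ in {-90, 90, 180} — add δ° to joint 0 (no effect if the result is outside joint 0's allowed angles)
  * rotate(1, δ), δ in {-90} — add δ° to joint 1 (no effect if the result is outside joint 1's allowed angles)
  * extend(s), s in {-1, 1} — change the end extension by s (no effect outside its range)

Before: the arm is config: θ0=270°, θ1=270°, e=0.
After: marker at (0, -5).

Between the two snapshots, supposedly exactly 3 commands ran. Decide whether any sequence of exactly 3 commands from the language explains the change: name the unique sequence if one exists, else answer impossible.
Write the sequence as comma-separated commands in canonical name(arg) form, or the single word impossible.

from: config: θ0=270°, θ1=270°, e=0
1. rotate(1, -90) → config: θ0=270°, θ1=180°, e=0
2. rotate(1, -90) → config: θ0=270°, θ1=90°, e=0
3. rotate(1, -90) → config: θ0=270°, θ1=0°, e=0
uniquely the one of 216 3-step routes that fits.

rotate(1, -90), rotate(1, -90), rotate(1, -90)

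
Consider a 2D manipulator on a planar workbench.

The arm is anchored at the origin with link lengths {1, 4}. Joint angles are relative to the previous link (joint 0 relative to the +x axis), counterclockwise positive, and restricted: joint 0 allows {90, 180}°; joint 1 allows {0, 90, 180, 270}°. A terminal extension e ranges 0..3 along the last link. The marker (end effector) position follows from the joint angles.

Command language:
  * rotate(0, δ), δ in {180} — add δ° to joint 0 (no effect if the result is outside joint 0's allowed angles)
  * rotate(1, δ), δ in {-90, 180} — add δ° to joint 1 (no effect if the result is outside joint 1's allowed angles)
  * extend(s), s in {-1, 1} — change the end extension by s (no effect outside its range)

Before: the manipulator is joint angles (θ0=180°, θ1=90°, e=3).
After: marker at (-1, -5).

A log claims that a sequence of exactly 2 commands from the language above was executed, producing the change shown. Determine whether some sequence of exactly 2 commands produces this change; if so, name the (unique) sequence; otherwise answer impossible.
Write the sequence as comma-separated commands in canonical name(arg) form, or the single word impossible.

t0: joint angles (θ0=180°, θ1=90°, e=3)
t=1 extend(-1) ⇒ joint angles (θ0=180°, θ1=90°, e=2)
t=2 extend(-1) ⇒ joint angles (θ0=180°, θ1=90°, e=1)
uniquely the one of 25 2-step routes that fits.

extend(-1), extend(-1)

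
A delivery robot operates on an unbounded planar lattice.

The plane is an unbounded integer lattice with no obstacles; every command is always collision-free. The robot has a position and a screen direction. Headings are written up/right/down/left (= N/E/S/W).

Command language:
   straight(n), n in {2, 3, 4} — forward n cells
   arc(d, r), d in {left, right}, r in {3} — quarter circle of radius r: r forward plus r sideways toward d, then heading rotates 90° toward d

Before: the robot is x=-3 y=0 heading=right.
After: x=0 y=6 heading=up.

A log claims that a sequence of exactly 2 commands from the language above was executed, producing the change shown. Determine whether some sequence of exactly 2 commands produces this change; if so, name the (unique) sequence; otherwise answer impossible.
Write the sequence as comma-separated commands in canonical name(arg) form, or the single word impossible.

key: order matters: swapping arc(left, 3) and straight(3) lands elsewhere
t0: x=-3 y=0 heading=right
[1] after arc(left, 3): x=0 y=3 heading=up
[2] after straight(3): x=0 y=6 heading=up
no other 2-command option fits: unique.

arc(left, 3), straight(3)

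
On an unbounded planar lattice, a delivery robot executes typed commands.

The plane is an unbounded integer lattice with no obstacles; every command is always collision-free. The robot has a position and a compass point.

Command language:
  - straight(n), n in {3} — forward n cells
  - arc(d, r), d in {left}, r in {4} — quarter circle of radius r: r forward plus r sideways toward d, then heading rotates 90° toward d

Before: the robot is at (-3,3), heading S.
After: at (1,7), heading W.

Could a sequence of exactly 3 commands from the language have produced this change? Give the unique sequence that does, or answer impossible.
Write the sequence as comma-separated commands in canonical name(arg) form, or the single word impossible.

key: cell and facing (now W) both changed — the 3 commands mix motion and turning
begin: at (-3,3), heading S
t=1 arc(left, 4) ⇒ at (1,-1), heading E
t=2 arc(left, 4) ⇒ at (5,3), heading N
t=3 arc(left, 4) ⇒ at (1,7), heading W
uniquely the one of 8 3-step routes that fits.

arc(left, 4), arc(left, 4), arc(left, 4)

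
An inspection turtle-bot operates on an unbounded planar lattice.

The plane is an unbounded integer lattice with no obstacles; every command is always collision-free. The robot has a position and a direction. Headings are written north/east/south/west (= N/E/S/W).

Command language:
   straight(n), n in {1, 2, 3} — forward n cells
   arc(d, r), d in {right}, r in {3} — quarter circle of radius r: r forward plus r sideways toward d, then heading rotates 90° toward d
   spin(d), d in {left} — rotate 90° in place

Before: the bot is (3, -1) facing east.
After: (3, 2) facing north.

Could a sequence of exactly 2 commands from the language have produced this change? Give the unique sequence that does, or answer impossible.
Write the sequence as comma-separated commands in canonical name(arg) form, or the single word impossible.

key: cell and facing (now N) both changed — the 2 commands mix motion and turning
t0: (3, -1) facing east
t=1 spin(left) ⇒ (3, -1) facing north
t=2 straight(3) ⇒ (3, 2) facing north
no rival 2-sequence matches.

spin(left), straight(3)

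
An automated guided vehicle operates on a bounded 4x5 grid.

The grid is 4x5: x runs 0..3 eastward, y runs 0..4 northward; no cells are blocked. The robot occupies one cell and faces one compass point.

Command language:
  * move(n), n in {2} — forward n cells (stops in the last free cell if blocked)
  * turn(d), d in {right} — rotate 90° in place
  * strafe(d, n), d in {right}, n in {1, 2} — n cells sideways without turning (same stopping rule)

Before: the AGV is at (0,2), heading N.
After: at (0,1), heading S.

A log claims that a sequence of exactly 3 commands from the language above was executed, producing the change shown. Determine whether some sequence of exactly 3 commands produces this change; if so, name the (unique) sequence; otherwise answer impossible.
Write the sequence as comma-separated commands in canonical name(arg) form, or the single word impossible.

turn(right), strafe(right, 1), turn(right)

key: cell and facing (now S) both changed — the 3 commands mix motion and turning
t0: at (0,2), heading N
step 1 (turn(right)): at (0,2), heading E
step 2 (strafe(right, 1)): at (0,1), heading E
step 3 (turn(right)): at (0,1), heading S
all 64 alternatives checked — unique.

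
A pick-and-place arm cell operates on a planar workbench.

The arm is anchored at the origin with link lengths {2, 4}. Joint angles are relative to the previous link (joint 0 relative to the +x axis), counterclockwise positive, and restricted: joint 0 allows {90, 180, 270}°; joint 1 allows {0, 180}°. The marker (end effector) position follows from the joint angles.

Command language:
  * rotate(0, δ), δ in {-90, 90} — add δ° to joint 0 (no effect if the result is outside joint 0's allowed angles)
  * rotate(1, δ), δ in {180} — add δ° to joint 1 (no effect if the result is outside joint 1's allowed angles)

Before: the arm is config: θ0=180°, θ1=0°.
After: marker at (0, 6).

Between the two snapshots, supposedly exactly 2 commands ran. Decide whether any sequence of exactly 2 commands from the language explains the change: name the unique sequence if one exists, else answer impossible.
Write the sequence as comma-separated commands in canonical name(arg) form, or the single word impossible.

initial: config: θ0=180°, θ1=0°
[1] after rotate(0, -90): config: θ0=90°, θ1=0°
[2] after rotate(0, -90): config: θ0=90°, θ1=0°
no rival 2-sequence matches.

rotate(0, -90), rotate(0, -90)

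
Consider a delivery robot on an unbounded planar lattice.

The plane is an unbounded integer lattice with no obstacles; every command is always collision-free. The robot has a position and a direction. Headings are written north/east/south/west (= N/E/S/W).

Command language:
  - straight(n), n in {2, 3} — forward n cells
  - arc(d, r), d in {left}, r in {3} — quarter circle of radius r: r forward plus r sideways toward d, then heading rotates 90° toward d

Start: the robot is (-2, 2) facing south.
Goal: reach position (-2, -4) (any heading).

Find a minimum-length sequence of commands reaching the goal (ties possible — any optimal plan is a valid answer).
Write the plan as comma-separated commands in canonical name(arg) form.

straight(3), straight(3)

from: (-2, 2) facing south
step 1 (straight(3)): (-2, -1) facing south
step 2 (straight(3)): (-2, -4) facing south
nothing shorter than 2 reaches the goal.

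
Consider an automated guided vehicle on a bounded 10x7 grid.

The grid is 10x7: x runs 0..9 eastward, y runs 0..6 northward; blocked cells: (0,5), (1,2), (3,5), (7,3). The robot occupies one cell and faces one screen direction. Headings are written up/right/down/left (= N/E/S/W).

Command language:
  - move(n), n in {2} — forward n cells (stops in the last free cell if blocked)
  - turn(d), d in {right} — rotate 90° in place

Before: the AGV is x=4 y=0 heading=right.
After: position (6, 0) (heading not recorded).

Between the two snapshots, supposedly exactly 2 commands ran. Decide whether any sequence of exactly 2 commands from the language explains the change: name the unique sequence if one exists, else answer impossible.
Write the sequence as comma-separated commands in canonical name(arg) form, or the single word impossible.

key: order matters: swapping move(2) and turn(right) lands elsewhere
start: x=4 y=0 heading=right
step 1 (move(2)): x=6 y=0 heading=right
step 2 (turn(right)): x=6 y=0 heading=down
no rival 2-sequence matches.

move(2), turn(right)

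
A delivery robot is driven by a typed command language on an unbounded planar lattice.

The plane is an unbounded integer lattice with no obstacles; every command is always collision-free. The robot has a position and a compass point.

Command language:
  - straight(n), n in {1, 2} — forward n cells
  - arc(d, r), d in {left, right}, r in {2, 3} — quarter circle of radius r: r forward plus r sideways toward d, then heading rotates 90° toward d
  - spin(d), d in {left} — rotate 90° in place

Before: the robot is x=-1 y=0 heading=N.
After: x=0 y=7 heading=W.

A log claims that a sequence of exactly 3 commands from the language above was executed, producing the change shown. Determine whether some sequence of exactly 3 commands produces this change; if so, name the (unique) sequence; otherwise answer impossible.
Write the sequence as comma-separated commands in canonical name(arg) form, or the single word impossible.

key: position moved to (0,7) AND the heading swung to W — translation plus rotation needed
start: x=-1 y=0 heading=N
1. arc(right, 2) → x=1 y=2 heading=E
2. arc(left, 2) → x=3 y=4 heading=N
3. arc(left, 3) → x=0 y=7 heading=W
uniquely the one of 343 3-step routes that fits.

arc(right, 2), arc(left, 2), arc(left, 3)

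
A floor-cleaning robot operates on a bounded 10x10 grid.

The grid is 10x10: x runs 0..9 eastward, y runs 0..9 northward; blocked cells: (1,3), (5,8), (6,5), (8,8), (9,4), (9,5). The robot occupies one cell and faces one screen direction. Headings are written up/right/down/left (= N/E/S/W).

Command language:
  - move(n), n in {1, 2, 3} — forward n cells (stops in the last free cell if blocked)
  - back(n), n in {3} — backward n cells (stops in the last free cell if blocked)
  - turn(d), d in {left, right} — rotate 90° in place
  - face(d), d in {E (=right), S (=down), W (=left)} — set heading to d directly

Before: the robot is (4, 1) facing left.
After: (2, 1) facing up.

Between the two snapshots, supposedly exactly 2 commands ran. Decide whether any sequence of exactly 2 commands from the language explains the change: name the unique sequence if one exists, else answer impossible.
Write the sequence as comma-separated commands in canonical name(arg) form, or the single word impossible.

key: order matters: swapping move(2) and turn(right) lands elsewhere
begin: (4, 1) facing left
1. move(2) → (2, 1) facing left
2. turn(right) → (2, 1) facing up
no rival 2-sequence matches.

move(2), turn(right)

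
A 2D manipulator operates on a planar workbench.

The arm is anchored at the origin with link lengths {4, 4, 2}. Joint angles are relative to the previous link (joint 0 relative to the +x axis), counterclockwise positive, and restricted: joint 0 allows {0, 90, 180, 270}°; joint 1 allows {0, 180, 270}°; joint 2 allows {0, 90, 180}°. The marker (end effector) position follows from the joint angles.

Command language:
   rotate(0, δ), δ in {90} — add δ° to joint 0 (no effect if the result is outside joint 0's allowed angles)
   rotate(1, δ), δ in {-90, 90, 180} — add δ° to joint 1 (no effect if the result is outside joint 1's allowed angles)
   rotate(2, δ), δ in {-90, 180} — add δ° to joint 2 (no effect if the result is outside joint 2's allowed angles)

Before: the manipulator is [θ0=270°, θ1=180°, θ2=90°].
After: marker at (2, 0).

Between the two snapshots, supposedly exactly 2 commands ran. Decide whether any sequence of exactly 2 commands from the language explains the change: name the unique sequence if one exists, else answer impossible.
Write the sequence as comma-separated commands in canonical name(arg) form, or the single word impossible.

rotate(0, 90), rotate(0, 90)

start: [θ0=270°, θ1=180°, θ2=90°]
t=1 rotate(0, 90) ⇒ [θ0=0°, θ1=180°, θ2=90°]
t=2 rotate(0, 90) ⇒ [θ0=90°, θ1=180°, θ2=90°]
uniquely the one of 36 2-step routes that fits.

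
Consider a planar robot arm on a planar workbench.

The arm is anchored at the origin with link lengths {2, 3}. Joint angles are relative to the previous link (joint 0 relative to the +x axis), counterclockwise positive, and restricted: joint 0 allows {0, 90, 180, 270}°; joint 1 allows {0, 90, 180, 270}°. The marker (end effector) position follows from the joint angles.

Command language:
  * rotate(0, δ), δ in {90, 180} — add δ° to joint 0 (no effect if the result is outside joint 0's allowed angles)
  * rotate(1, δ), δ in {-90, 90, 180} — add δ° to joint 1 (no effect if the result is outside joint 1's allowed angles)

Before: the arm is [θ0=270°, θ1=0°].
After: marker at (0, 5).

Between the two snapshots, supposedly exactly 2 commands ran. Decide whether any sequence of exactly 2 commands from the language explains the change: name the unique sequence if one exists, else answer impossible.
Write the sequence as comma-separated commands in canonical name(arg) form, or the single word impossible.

rotate(0, 90), rotate(0, 90)

from: [θ0=270°, θ1=0°]
1. rotate(0, 90) → [θ0=0°, θ1=0°]
2. rotate(0, 90) → [θ0=90°, θ1=0°]
uniquely the one of 25 2-step routes that fits.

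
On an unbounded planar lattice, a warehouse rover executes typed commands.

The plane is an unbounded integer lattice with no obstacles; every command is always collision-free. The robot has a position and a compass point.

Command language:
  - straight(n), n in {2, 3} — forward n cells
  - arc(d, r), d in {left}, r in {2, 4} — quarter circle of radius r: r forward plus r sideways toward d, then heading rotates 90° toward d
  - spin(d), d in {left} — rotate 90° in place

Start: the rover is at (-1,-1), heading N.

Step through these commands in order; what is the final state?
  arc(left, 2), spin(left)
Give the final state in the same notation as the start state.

from: at (-1,-1), heading N
[1] after arc(left, 2): at (-3,1), heading W
[2] after spin(left): at (-3,1), heading S

at (-3,1), heading S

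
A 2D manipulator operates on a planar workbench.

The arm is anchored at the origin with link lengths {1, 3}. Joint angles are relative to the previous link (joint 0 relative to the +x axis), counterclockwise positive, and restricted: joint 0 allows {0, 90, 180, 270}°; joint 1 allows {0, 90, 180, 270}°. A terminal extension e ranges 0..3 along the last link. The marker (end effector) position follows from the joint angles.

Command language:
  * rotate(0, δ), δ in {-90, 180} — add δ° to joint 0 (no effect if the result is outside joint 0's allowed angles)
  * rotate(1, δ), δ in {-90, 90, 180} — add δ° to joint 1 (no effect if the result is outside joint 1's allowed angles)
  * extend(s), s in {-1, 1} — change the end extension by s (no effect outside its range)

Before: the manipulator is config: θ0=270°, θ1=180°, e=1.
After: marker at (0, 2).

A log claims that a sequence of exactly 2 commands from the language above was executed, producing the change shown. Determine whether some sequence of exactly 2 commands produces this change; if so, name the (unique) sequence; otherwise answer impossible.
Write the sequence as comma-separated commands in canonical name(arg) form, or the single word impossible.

initial: config: θ0=270°, θ1=180°, e=1
t=1 extend(-1) ⇒ config: θ0=270°, θ1=180°, e=0
t=2 extend(-1) ⇒ config: θ0=270°, θ1=180°, e=0
no other 2-command option fits: unique.

extend(-1), extend(-1)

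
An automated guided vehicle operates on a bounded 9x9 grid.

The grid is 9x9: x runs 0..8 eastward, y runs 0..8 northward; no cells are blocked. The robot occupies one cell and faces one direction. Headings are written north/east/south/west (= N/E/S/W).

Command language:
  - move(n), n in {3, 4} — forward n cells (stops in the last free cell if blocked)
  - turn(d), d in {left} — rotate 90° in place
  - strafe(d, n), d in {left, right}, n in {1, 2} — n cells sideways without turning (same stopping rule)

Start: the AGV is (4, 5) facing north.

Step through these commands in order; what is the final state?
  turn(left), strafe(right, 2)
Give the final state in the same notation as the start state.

initial: (4, 5) facing north
1. turn(left) → (4, 5) facing west
2. strafe(right, 2) → (4, 7) facing west

(4, 7) facing west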